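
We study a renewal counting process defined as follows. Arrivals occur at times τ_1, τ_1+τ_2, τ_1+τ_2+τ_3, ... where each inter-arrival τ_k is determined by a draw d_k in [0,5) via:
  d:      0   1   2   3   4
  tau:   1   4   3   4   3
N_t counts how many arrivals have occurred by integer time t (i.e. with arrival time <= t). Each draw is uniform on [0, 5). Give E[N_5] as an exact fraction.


Inter-arrival values over d=0..4: [1, 4, 3, 4, 3]
Each d has probability 1/5, so the pmf of τ is: f(1) = 1/5, f(3) = 2/5, f(4) = 2/5
Renewal equation for m(n) = E[N_n]: condition on τ_1 = k (if k <= n, one arrival plus a fresh copy on the remaining n−k steps): m(n) = F(n) + Σ_{k<=n} f(k)·m(n−k), where F(n) = P(τ <= n) and m(0) = 0
m(1) = F(1) = 1/5
m(2) = F(2) + f(1)·m(1) = 1/5 + 1/5·1/5 = 6/25
m(3) = F(3) + f(1)·m(2) = 3/5 + 1/5·6/25 = 81/125
m(4) = F(4) + f(1)·m(3) + f(3)·m(1) = 1 + 1/5·81/125 + 2/5·1/5 = 756/625
m(5) = F(5) + f(1)·m(4) + f(3)·m(2) + f(4)·m(1) = 1 + 1/5·756/625 + 2/5·6/25 + 2/5·1/5 = 4431/3125
E[N_5] = m(5) = 4431/3125

4431/3125


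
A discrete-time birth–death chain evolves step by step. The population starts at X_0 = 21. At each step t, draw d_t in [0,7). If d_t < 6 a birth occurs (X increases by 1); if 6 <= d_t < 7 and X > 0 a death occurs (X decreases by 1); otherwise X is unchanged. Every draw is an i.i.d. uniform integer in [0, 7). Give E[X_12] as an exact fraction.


207/7

X can drop by at most 1 per step and X_0 = 21 > T = 12, so X_t >= 21 − t >= 9 > 0 for every t <= 12: the floor at 0 (the 'and X > 0' condition) never binds. Hence X_12 = X_0 + Σ_{t<12} Y_t with i.i.d. increments Y_t = y(d_t) ∈ {+1, −1, 0}.
Outcome values over d=0..6: [1, 1, 1, 1, 1, 1, -1]
Σy = 5, Σy² = 7, M = 7
μ = 5/7 = 5/7,  σ² = 7/7 − (5/7)² = 24/49
E[X_12] = 21 + 12·(5/7) = 207/7


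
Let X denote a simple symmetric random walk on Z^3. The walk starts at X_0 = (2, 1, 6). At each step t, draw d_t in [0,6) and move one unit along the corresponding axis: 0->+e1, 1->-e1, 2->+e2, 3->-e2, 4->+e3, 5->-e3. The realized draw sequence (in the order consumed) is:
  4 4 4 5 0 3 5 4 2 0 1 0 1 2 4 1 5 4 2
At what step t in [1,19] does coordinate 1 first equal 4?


t=0: X=(2, 1, 6), d=4 → +e3, X_1=(2, 1, 7)
t=1: X=(2, 1, 7), d=4 → +e3, X_2=(2, 1, 8)
t=2: X=(2, 1, 8), d=4 → +e3, X_3=(2, 1, 9)
t=3: X=(2, 1, 9), d=5 → -e3, X_4=(2, 1, 8)
t=4: X=(2, 1, 8), d=0 → +e1, X_5=(3, 1, 8)
t=5: X=(3, 1, 8), d=3 → -e2, X_6=(3, 0, 8)
t=6: X=(3, 0, 8), d=5 → -e3, X_7=(3, 0, 7)
t=7: X=(3, 0, 7), d=4 → +e3, X_8=(3, 0, 8)
t=8: X=(3, 0, 8), d=2 → +e2, X_9=(3, 1, 8)
t=9: X=(3, 1, 8), d=0 → +e1, X_10=(4, 1, 8)
t=10: X=(4, 1, 8), d=1 → -e1, X_11=(3, 1, 8)
t=11: X=(3, 1, 8), d=0 → +e1, X_12=(4, 1, 8)
t=12: X=(4, 1, 8), d=1 → -e1, X_13=(3, 1, 8)
t=13: X=(3, 1, 8), d=2 → +e2, X_14=(3, 2, 8)
t=14: X=(3, 2, 8), d=4 → +e3, X_15=(3, 2, 9)
t=15: X=(3, 2, 9), d=1 → -e1, X_16=(2, 2, 9)
t=16: X=(2, 2, 9), d=5 → -e3, X_17=(2, 2, 8)
t=17: X=(2, 2, 8), d=4 → +e3, X_18=(2, 2, 9)
t=18: X=(2, 2, 9), d=2 → +e2, X_19=(2, 3, 9)

10


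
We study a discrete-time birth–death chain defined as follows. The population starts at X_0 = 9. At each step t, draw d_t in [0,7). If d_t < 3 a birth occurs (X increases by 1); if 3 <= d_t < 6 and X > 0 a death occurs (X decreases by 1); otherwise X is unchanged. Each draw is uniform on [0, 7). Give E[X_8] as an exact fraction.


X can drop by at most 1 per step and X_0 = 9 > T = 8, so X_t >= 9 − t >= 1 > 0 for every t <= 8: the floor at 0 (the 'and X > 0' condition) never binds. Hence X_8 = X_0 + Σ_{t<8} Y_t with i.i.d. increments Y_t = y(d_t) ∈ {+1, −1, 0}.
Outcome values over d=0..6: [1, 1, 1, -1, -1, -1, 0]
Σy = 0, Σy² = 6, M = 7
μ = 0/7 = 0,  σ² = 6/7 − (0)² = 6/7
E[X_8] = 9 + 8·(0) = 9

9


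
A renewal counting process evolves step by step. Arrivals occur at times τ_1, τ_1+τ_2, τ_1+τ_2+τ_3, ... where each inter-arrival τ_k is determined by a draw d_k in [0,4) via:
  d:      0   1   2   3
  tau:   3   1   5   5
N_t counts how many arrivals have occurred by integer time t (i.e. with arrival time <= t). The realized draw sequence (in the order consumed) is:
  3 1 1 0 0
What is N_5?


1

draw d_1=3: τ_1=5, arrival time A_1=5
draw d_2=1: τ_2=1, arrival time A_2=6
draw d_3=1: τ_3=1, arrival time A_3=7
draw d_4=0: τ_4=3, arrival time A_4=10
draw d_5=0: τ_5=3, arrival time A_5=13
N_t over t=0..5: 0:0 1:0 2:0 3:0 4:0 5:1


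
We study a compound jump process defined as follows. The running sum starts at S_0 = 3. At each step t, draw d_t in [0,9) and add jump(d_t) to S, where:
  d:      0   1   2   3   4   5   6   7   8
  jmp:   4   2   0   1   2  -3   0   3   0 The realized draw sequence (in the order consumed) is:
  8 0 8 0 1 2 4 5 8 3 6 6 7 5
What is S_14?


13

t=0: S=3, d=8, jump=0, S_1=3
t=1: S=3, d=0, jump=4, S_2=7
t=2: S=7, d=8, jump=0, S_3=7
t=3: S=7, d=0, jump=4, S_4=11
t=4: S=11, d=1, jump=2, S_5=13
t=5: S=13, d=2, jump=0, S_6=13
t=6: S=13, d=4, jump=2, S_7=15
t=7: S=15, d=5, jump=-3, S_8=12
t=8: S=12, d=8, jump=0, S_9=12
t=9: S=12, d=3, jump=1, S_10=13
t=10: S=13, d=6, jump=0, S_11=13
t=11: S=13, d=6, jump=0, S_12=13
t=12: S=13, d=7, jump=3, S_13=16
t=13: S=16, d=5, jump=-3, S_14=13


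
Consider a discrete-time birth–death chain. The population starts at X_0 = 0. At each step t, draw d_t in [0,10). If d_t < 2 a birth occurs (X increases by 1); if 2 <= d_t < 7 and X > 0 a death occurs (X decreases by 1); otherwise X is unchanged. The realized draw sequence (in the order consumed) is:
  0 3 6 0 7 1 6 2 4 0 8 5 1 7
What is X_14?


t=0: X=0, d=0 → birth, X_1=1
t=1: X=1, d=3 → death, X_2=0
t=2: X=0, d=6 → hold, X_3=0
t=3: X=0, d=0 → birth, X_4=1
t=4: X=1, d=7 → hold, X_5=1
t=5: X=1, d=1 → birth, X_6=2
t=6: X=2, d=6 → death, X_7=1
t=7: X=1, d=2 → death, X_8=0
t=8: X=0, d=4 → hold, X_9=0
t=9: X=0, d=0 → birth, X_10=1
t=10: X=1, d=8 → hold, X_11=1
t=11: X=1, d=5 → death, X_12=0
t=12: X=0, d=1 → birth, X_13=1
t=13: X=1, d=7 → hold, X_14=1

1


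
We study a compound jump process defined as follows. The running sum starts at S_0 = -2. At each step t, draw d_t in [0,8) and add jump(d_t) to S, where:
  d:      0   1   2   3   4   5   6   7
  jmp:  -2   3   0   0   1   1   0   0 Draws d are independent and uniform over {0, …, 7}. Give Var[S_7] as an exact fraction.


777/64

Outcome values over d=0..7: [-2, 3, 0, 0, 1, 1, 0, 0]
Σy = 3, Σy² = 15, M = 8
μ = 3/8 = 3/8,  σ² = 15/8 − (3/8)² = 111/64
Independent increments: Var[S_7] = 7·σ² = 7·(111/64) = 777/64


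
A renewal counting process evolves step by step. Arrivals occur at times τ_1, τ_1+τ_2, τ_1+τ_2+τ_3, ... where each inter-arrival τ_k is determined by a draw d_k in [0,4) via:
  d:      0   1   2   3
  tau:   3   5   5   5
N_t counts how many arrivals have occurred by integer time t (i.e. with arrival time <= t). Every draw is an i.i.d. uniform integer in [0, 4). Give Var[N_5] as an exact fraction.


Inter-arrival values over d=0..3: [3, 5, 5, 5]
Each d has probability 1/4, so the pmf of τ is: f(3) = 1/4, f(5) = 3/4
Let p_n(j) = P(N_n = j), with p_0 = [1]. Condition on τ_1: p_n(0) = P(τ > n), and for j >= 1, p_n(j) = Σ_{k<=n} f(k)·p_{n−k}(j−1)
p_1 = [1]  (j = 0)
p_2 = [1]  (j = 0)
p_3 = [3/4, 1/4]  (j = 0..1)
p_4 = [3/4, 1/4]  (j = 0..1)
p_5 = [0, 1]  (j = 0..1)
E[N_5] = Σ j·p_5(j) = 1;  E[N_5²] = Σ j²·p_5(j) = 1
Var[N_5] = 1 − (1)² = 0

0


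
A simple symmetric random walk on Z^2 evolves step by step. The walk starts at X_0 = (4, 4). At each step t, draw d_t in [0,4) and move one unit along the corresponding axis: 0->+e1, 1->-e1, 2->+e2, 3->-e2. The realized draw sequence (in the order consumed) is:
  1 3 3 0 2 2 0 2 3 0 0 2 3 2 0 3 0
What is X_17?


t=0: X=(4, 4), d=1 → -e1, X_1=(3, 4)
t=1: X=(3, 4), d=3 → -e2, X_2=(3, 3)
t=2: X=(3, 3), d=3 → -e2, X_3=(3, 2)
t=3: X=(3, 2), d=0 → +e1, X_4=(4, 2)
t=4: X=(4, 2), d=2 → +e2, X_5=(4, 3)
t=5: X=(4, 3), d=2 → +e2, X_6=(4, 4)
t=6: X=(4, 4), d=0 → +e1, X_7=(5, 4)
t=7: X=(5, 4), d=2 → +e2, X_8=(5, 5)
t=8: X=(5, 5), d=3 → -e2, X_9=(5, 4)
t=9: X=(5, 4), d=0 → +e1, X_10=(6, 4)
t=10: X=(6, 4), d=0 → +e1, X_11=(7, 4)
t=11: X=(7, 4), d=2 → +e2, X_12=(7, 5)
t=12: X=(7, 5), d=3 → -e2, X_13=(7, 4)
t=13: X=(7, 4), d=2 → +e2, X_14=(7, 5)
t=14: X=(7, 5), d=0 → +e1, X_15=(8, 5)
t=15: X=(8, 5), d=3 → -e2, X_16=(8, 4)
t=16: X=(8, 4), d=0 → +e1, X_17=(9, 4)

(9, 4)


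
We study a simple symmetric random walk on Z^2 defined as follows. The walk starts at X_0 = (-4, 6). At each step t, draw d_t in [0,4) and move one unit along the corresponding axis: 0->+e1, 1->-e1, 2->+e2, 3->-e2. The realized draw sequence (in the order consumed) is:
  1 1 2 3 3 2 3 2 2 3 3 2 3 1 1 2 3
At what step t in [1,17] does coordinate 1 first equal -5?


1

t=0: X=(-4, 6), d=1 → -e1, X_1=(-5, 6)
t=1: X=(-5, 6), d=1 → -e1, X_2=(-6, 6)
t=2: X=(-6, 6), d=2 → +e2, X_3=(-6, 7)
t=3: X=(-6, 7), d=3 → -e2, X_4=(-6, 6)
t=4: X=(-6, 6), d=3 → -e2, X_5=(-6, 5)
t=5: X=(-6, 5), d=2 → +e2, X_6=(-6, 6)
t=6: X=(-6, 6), d=3 → -e2, X_7=(-6, 5)
t=7: X=(-6, 5), d=2 → +e2, X_8=(-6, 6)
t=8: X=(-6, 6), d=2 → +e2, X_9=(-6, 7)
t=9: X=(-6, 7), d=3 → -e2, X_10=(-6, 6)
t=10: X=(-6, 6), d=3 → -e2, X_11=(-6, 5)
t=11: X=(-6, 5), d=2 → +e2, X_12=(-6, 6)
t=12: X=(-6, 6), d=3 → -e2, X_13=(-6, 5)
t=13: X=(-6, 5), d=1 → -e1, X_14=(-7, 5)
t=14: X=(-7, 5), d=1 → -e1, X_15=(-8, 5)
t=15: X=(-8, 5), d=2 → +e2, X_16=(-8, 6)
t=16: X=(-8, 6), d=3 → -e2, X_17=(-8, 5)


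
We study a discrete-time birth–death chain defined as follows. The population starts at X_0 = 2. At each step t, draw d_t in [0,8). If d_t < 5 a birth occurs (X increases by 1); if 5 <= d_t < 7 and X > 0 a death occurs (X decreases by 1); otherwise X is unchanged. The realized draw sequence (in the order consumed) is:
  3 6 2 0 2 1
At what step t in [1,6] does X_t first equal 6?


6

t=0: X=2, d=3 → birth, X_1=3
t=1: X=3, d=6 → death, X_2=2
t=2: X=2, d=2 → birth, X_3=3
t=3: X=3, d=0 → birth, X_4=4
t=4: X=4, d=2 → birth, X_5=5
t=5: X=5, d=1 → birth, X_6=6


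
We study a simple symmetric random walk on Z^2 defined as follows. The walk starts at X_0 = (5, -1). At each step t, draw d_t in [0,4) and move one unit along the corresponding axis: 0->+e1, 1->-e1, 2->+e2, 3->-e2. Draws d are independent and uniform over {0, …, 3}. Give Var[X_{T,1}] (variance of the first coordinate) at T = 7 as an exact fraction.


Outcome values over d=0..3: [1, -1, 0, 0]
Σy = 0, Σy² = 2, M = 4
μ = 0/4 = 0,  σ² = 2/4 − (0)² = 1/2
Independent increments: Var[X_7] = 7·σ² = 7·(1/2) = 7/2

7/2


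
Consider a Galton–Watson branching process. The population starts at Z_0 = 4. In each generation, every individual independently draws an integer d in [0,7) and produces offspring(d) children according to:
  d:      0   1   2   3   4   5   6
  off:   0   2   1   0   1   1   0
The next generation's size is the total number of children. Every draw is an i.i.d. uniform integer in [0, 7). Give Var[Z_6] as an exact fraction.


15303600000/13841287201

Outcome values over d=0..6: [0, 2, 1, 0, 1, 1, 0]
Σy = 5, Σy² = 7, M = 7
μ = 5/7 = 5/7,  σ² = 7/7 − (5/7)² = 24/49
V_0 = 0, E_0 = 4
V_1 = 24/49·E_0 + (5/7)²·V_0 = 96/49;  E_1 = 20/7
V_2 = 24/49·E_1 + (5/7)²·V_1 = 5760/2401;  E_2 = 100/49
V_3 = 24/49·E_2 + (5/7)²·V_2 = 261600/117649;  E_3 = 500/343
V_4 = 24/49·E_3 + (5/7)²·V_3 = 10656000/5764801;  E_4 = 2500/2401
V_5 = 24/49·E_4 + (5/7)²·V_4 = 410460000/282475249;  E_5 = 12500/16807
V_6 = 24/49·E_5 + (5/7)²·V_5 = 15303600000/13841287201;  E_6 = 62500/117649


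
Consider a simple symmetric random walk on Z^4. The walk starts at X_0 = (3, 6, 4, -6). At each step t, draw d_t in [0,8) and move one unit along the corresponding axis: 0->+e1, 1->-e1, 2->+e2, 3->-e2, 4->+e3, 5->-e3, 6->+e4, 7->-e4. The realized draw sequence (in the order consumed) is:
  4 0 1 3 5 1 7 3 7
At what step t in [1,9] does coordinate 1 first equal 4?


t=0: X=(3, 6, 4, -6), d=4 → +e3, X_1=(3, 6, 5, -6)
t=1: X=(3, 6, 5, -6), d=0 → +e1, X_2=(4, 6, 5, -6)
t=2: X=(4, 6, 5, -6), d=1 → -e1, X_3=(3, 6, 5, -6)
t=3: X=(3, 6, 5, -6), d=3 → -e2, X_4=(3, 5, 5, -6)
t=4: X=(3, 5, 5, -6), d=5 → -e3, X_5=(3, 5, 4, -6)
t=5: X=(3, 5, 4, -6), d=1 → -e1, X_6=(2, 5, 4, -6)
t=6: X=(2, 5, 4, -6), d=7 → -e4, X_7=(2, 5, 4, -7)
t=7: X=(2, 5, 4, -7), d=3 → -e2, X_8=(2, 4, 4, -7)
t=8: X=(2, 4, 4, -7), d=7 → -e4, X_9=(2, 4, 4, -8)

2


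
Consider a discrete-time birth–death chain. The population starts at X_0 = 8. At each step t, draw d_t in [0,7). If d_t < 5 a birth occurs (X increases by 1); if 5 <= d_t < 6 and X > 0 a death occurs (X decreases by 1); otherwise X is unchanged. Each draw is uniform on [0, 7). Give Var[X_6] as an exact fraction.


156/49

X can drop by at most 1 per step and X_0 = 8 > T = 6, so X_t >= 8 − t >= 2 > 0 for every t <= 6: the floor at 0 (the 'and X > 0' condition) never binds. Hence X_6 = X_0 + Σ_{t<6} Y_t with i.i.d. increments Y_t = y(d_t) ∈ {+1, −1, 0}.
Outcome values over d=0..6: [1, 1, 1, 1, 1, -1, 0]
Σy = 4, Σy² = 6, M = 7
μ = 4/7 = 4/7,  σ² = 6/7 − (4/7)² = 26/49
Independent increments: Var[X_6] = 6·σ² = 6·(26/49) = 156/49


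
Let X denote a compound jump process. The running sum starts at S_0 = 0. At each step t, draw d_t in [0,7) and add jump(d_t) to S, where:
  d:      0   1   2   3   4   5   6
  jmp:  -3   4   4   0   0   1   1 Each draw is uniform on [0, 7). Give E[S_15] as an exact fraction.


Outcome values over d=0..6: [-3, 4, 4, 0, 0, 1, 1]
Σy = 7, Σy² = 43, M = 7
μ = 7/7 = 1,  σ² = 43/7 − (1)² = 36/7
E[S_15] = 0 + 15·(1) = 15

15


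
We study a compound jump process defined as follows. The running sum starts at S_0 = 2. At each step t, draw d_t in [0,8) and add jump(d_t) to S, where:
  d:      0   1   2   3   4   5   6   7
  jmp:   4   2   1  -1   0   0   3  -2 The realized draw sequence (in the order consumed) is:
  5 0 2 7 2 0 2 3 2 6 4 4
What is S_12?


14

t=0: S=2, d=5, jump=0, S_1=2
t=1: S=2, d=0, jump=4, S_2=6
t=2: S=6, d=2, jump=1, S_3=7
t=3: S=7, d=7, jump=-2, S_4=5
t=4: S=5, d=2, jump=1, S_5=6
t=5: S=6, d=0, jump=4, S_6=10
t=6: S=10, d=2, jump=1, S_7=11
t=7: S=11, d=3, jump=-1, S_8=10
t=8: S=10, d=2, jump=1, S_9=11
t=9: S=11, d=6, jump=3, S_10=14
t=10: S=14, d=4, jump=0, S_11=14
t=11: S=14, d=4, jump=0, S_12=14


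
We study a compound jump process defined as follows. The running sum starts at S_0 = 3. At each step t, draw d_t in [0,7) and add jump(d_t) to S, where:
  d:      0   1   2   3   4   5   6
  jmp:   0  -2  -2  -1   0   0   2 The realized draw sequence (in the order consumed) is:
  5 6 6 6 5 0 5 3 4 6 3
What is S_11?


t=0: S=3, d=5, jump=0, S_1=3
t=1: S=3, d=6, jump=2, S_2=5
t=2: S=5, d=6, jump=2, S_3=7
t=3: S=7, d=6, jump=2, S_4=9
t=4: S=9, d=5, jump=0, S_5=9
t=5: S=9, d=0, jump=0, S_6=9
t=6: S=9, d=5, jump=0, S_7=9
t=7: S=9, d=3, jump=-1, S_8=8
t=8: S=8, d=4, jump=0, S_9=8
t=9: S=8, d=6, jump=2, S_10=10
t=10: S=10, d=3, jump=-1, S_11=9

9


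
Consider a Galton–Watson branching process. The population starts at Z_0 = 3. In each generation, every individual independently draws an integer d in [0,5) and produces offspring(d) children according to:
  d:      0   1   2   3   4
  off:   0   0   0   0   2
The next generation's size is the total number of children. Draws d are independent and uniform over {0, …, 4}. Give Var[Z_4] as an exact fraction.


77952/390625

Outcome values over d=0..4: [0, 0, 0, 0, 2]
Σy = 2, Σy² = 4, M = 5
μ = 2/5 = 2/5,  σ² = 4/5 − (2/5)² = 16/25
V_0 = 0, E_0 = 3
V_1 = 16/25·E_0 + (2/5)²·V_0 = 48/25;  E_1 = 6/5
V_2 = 16/25·E_1 + (2/5)²·V_1 = 672/625;  E_2 = 12/25
V_3 = 16/25·E_2 + (2/5)²·V_2 = 7488/15625;  E_3 = 24/125
V_4 = 16/25·E_3 + (2/5)²·V_3 = 77952/390625;  E_4 = 48/625


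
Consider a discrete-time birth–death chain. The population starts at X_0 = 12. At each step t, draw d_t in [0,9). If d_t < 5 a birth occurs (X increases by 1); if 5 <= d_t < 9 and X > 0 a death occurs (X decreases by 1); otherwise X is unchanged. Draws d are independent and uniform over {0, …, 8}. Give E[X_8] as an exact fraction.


X can drop by at most 1 per step and X_0 = 12 > T = 8, so X_t >= 12 − t >= 4 > 0 for every t <= 8: the floor at 0 (the 'and X > 0' condition) never binds. Hence X_8 = X_0 + Σ_{t<8} Y_t with i.i.d. increments Y_t = y(d_t) ∈ {+1, −1, 0}.
Outcome values over d=0..8: [1, 1, 1, 1, 1, -1, -1, -1, -1]
Σy = 1, Σy² = 9, M = 9
μ = 1/9 = 1/9,  σ² = 9/9 − (1/9)² = 80/81
E[X_8] = 12 + 8·(1/9) = 116/9

116/9


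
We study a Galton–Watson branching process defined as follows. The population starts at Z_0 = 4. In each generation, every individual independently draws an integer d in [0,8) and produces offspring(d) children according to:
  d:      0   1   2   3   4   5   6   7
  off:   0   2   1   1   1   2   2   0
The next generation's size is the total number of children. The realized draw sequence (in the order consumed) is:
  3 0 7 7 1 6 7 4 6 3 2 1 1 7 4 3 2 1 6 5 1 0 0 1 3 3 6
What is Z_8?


gen 0: Z_0=4, draws=[3, 0, 7, 7], offspring=[1, 0, 0, 0], Z_1=1
gen 1: Z_1=1, draws=[1], offspring=[2], Z_2=2
gen 2: Z_2=2, draws=[6, 7], offspring=[2, 0], Z_3=2
gen 3: Z_3=2, draws=[4, 6], offspring=[1, 2], Z_4=3
gen 4: Z_4=3, draws=[3, 2, 1], offspring=[1, 1, 2], Z_5=4
gen 5: Z_5=4, draws=[1, 7, 4, 3], offspring=[2, 0, 1, 1], Z_6=4
gen 6: Z_6=4, draws=[2, 1, 6, 5], offspring=[1, 2, 2, 2], Z_7=7
gen 7: Z_7=7, draws=[1, 0, 0, 1, 3, 3, 6], offspring=[2, 0, 0, 2, 1, 1, 2], Z_8=8

8


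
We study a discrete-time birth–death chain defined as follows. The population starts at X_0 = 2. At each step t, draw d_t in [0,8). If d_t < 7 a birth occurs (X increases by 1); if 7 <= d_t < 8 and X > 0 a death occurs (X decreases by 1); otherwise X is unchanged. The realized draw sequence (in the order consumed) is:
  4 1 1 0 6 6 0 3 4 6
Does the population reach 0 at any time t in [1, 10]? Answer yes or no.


no

t=0: X=2, d=4 → birth, X_1=3
t=1: X=3, d=1 → birth, X_2=4
t=2: X=4, d=1 → birth, X_3=5
t=3: X=5, d=0 → birth, X_4=6
t=4: X=6, d=6 → birth, X_5=7
t=5: X=7, d=6 → birth, X_6=8
t=6: X=8, d=0 → birth, X_7=9
t=7: X=9, d=3 → birth, X_8=10
t=8: X=10, d=4 → birth, X_9=11
t=9: X=11, d=6 → birth, X_10=12


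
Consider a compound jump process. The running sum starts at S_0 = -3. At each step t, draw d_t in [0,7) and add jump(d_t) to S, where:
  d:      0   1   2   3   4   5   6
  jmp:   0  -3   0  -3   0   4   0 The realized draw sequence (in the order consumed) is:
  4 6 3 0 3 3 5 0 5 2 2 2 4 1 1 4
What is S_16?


-10

t=0: S=-3, d=4, jump=0, S_1=-3
t=1: S=-3, d=6, jump=0, S_2=-3
t=2: S=-3, d=3, jump=-3, S_3=-6
t=3: S=-6, d=0, jump=0, S_4=-6
t=4: S=-6, d=3, jump=-3, S_5=-9
t=5: S=-9, d=3, jump=-3, S_6=-12
t=6: S=-12, d=5, jump=4, S_7=-8
t=7: S=-8, d=0, jump=0, S_8=-8
t=8: S=-8, d=5, jump=4, S_9=-4
t=9: S=-4, d=2, jump=0, S_10=-4
t=10: S=-4, d=2, jump=0, S_11=-4
t=11: S=-4, d=2, jump=0, S_12=-4
t=12: S=-4, d=4, jump=0, S_13=-4
t=13: S=-4, d=1, jump=-3, S_14=-7
t=14: S=-7, d=1, jump=-3, S_15=-10
t=15: S=-10, d=4, jump=0, S_16=-10


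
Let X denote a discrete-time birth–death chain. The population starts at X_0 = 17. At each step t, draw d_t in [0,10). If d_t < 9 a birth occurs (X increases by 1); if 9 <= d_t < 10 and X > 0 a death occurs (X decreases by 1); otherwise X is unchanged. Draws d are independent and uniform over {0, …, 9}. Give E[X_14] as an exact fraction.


X can drop by at most 1 per step and X_0 = 17 > T = 14, so X_t >= 17 − t >= 3 > 0 for every t <= 14: the floor at 0 (the 'and X > 0' condition) never binds. Hence X_14 = X_0 + Σ_{t<14} Y_t with i.i.d. increments Y_t = y(d_t) ∈ {+1, −1, 0}.
Outcome values over d=0..9: [1, 1, 1, 1, 1, 1, 1, 1, 1, -1]
Σy = 8, Σy² = 10, M = 10
μ = 8/10 = 4/5,  σ² = 10/10 − (4/5)² = 9/25
E[X_14] = 17 + 14·(4/5) = 141/5

141/5


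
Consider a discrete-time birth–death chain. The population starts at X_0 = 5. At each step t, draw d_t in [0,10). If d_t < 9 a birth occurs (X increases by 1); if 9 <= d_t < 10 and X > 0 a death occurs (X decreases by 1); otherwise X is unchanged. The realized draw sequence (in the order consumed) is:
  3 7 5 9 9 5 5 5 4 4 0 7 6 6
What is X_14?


15

t=0: X=5, d=3 → birth, X_1=6
t=1: X=6, d=7 → birth, X_2=7
t=2: X=7, d=5 → birth, X_3=8
t=3: X=8, d=9 → death, X_4=7
t=4: X=7, d=9 → death, X_5=6
t=5: X=6, d=5 → birth, X_6=7
t=6: X=7, d=5 → birth, X_7=8
t=7: X=8, d=5 → birth, X_8=9
t=8: X=9, d=4 → birth, X_9=10
t=9: X=10, d=4 → birth, X_10=11
t=10: X=11, d=0 → birth, X_11=12
t=11: X=12, d=7 → birth, X_12=13
t=12: X=13, d=6 → birth, X_13=14
t=13: X=14, d=6 → birth, X_14=15


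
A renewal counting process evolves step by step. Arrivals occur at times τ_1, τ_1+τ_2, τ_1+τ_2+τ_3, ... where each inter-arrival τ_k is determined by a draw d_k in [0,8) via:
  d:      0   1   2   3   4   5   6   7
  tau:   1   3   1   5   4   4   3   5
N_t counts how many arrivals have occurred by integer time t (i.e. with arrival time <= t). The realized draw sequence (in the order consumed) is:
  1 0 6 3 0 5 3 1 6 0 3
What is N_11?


draw d_1=1: τ_1=3, arrival time A_1=3
draw d_2=0: τ_2=1, arrival time A_2=4
draw d_3=6: τ_3=3, arrival time A_3=7
draw d_4=3: τ_4=5, arrival time A_4=12
draw d_5=0: τ_5=1, arrival time A_5=13
draw d_6=5: τ_6=4, arrival time A_6=17
draw d_7=3: τ_7=5, arrival time A_7=22
draw d_8=1: τ_8=3, arrival time A_8=25
draw d_9=6: τ_9=3, arrival time A_9=28
draw d_10=0: τ_10=1, arrival time A_10=29
draw d_11=3: τ_11=5, arrival time A_11=34
N_t over t=0..11: 0:0 1:0 2:0 3:1 4:2 5:2 6:2 7:3 8:3 9:3 10:3 11:3

3


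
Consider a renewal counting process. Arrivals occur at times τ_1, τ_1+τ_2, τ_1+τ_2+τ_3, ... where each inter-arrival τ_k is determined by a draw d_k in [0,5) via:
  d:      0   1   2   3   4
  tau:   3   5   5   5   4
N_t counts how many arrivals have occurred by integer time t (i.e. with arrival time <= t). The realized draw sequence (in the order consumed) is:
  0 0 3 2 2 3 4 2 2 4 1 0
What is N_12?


draw d_1=0: τ_1=3, arrival time A_1=3
draw d_2=0: τ_2=3, arrival time A_2=6
draw d_3=3: τ_3=5, arrival time A_3=11
draw d_4=2: τ_4=5, arrival time A_4=16
draw d_5=2: τ_5=5, arrival time A_5=21
draw d_6=3: τ_6=5, arrival time A_6=26
draw d_7=4: τ_7=4, arrival time A_7=30
draw d_8=2: τ_8=5, arrival time A_8=35
draw d_9=2: τ_9=5, arrival time A_9=40
draw d_10=4: τ_10=4, arrival time A_10=44
draw d_11=1: τ_11=5, arrival time A_11=49
draw d_12=0: τ_12=3, arrival time A_12=52
N_t over t=0..12: 0:0 1:0 2:0 3:1 4:1 5:1 6:2 7:2 8:2 9:2 10:2 11:3 12:3

3


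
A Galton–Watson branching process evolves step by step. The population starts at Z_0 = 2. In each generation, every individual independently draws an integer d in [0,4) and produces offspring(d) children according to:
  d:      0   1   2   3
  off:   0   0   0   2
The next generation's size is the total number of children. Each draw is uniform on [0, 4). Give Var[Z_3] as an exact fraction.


Outcome values over d=0..3: [0, 0, 0, 2]
Σy = 2, Σy² = 4, M = 4
μ = 2/4 = 1/2,  σ² = 4/4 − (1/2)² = 3/4
V_0 = 0, E_0 = 2
V_1 = 3/4·E_0 + (1/2)²·V_0 = 3/2;  E_1 = 1
V_2 = 3/4·E_1 + (1/2)²·V_1 = 9/8;  E_2 = 1/2
V_3 = 3/4·E_2 + (1/2)²·V_2 = 21/32;  E_3 = 1/4

21/32


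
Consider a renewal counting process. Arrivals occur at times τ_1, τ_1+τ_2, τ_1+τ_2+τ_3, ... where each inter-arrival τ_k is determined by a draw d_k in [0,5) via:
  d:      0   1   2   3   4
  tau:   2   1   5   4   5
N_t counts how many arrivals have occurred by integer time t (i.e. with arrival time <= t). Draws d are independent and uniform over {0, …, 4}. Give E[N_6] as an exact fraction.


24806/15625

Inter-arrival values over d=0..4: [2, 1, 5, 4, 5]
Each d has probability 1/5, so the pmf of τ is: f(1) = 1/5, f(2) = 1/5, f(4) = 1/5, f(5) = 2/5
Renewal equation for m(n) = E[N_n]: condition on τ_1 = k (if k <= n, one arrival plus a fresh copy on the remaining n−k steps): m(n) = F(n) + Σ_{k<=n} f(k)·m(n−k), where F(n) = P(τ <= n) and m(0) = 0
m(1) = F(1) = 1/5
m(2) = F(2) + f(1)·m(1) = 2/5 + 1/5·1/5 = 11/25
m(3) = F(3) + f(1)·m(2) + f(2)·m(1) = 2/5 + 1/5·11/25 + 1/5·1/5 = 66/125
m(4) = F(4) + f(1)·m(3) + f(2)·m(2) = 3/5 + 1/5·66/125 + 1/5·11/25 = 496/625
m(5) = F(5) + f(1)·m(4) + f(2)·m(3) + f(4)·m(1) = 1 + 1/5·496/625 + 1/5·66/125 + 1/5·1/5 = 4076/3125
m(6) = F(6) + f(1)·m(5) + f(2)·m(4) + f(4)·m(2) + f(5)·m(1) = 1 + 1/5·4076/3125 + 1/5·496/625 + 1/5·11/25 + 2/5·1/5 = 24806/15625
E[N_6] = m(6) = 24806/15625


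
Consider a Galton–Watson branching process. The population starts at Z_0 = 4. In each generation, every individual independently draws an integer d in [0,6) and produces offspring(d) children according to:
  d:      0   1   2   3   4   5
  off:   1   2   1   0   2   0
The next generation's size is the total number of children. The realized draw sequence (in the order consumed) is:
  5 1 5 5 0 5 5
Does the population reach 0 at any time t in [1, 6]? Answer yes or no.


gen 0: Z_0=4, draws=[5, 1, 5, 5], offspring=[0, 2, 0, 0], Z_1=2
gen 1: Z_1=2, draws=[0, 5], offspring=[1, 0], Z_2=1
gen 2: Z_2=1, draws=[5], offspring=[0], Z_3=0
gen 3: Z_3=0, draws=[], offspring=[], Z_4=0
gen 4: Z_4=0, draws=[], offspring=[], Z_5=0
gen 5: Z_5=0, draws=[], offspring=[], Z_6=0

yes


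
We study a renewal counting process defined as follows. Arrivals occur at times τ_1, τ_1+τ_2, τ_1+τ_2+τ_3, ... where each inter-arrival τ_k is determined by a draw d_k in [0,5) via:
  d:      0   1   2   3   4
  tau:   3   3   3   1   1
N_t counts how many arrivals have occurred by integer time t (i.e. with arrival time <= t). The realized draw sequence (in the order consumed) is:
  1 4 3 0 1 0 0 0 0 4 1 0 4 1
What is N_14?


draw d_1=1: τ_1=3, arrival time A_1=3
draw d_2=4: τ_2=1, arrival time A_2=4
draw d_3=3: τ_3=1, arrival time A_3=5
draw d_4=0: τ_4=3, arrival time A_4=8
draw d_5=1: τ_5=3, arrival time A_5=11
draw d_6=0: τ_6=3, arrival time A_6=14
draw d_7=0: τ_7=3, arrival time A_7=17
draw d_8=0: τ_8=3, arrival time A_8=20
draw d_9=0: τ_9=3, arrival time A_9=23
draw d_10=4: τ_10=1, arrival time A_10=24
draw d_11=1: τ_11=3, arrival time A_11=27
draw d_12=0: τ_12=3, arrival time A_12=30
draw d_13=4: τ_13=1, arrival time A_13=31
draw d_14=1: τ_14=3, arrival time A_14=34
N_t over t=0..14: 0:0 1:0 2:0 3:1 4:2 5:3 6:3 7:3 8:4 9:4 10:4 11:5 12:5 13:5 14:6

6


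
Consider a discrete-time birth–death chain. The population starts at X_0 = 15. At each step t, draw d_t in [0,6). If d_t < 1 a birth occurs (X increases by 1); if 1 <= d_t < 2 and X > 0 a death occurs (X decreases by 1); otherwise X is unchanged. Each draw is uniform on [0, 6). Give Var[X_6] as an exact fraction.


2

X can drop by at most 1 per step and X_0 = 15 > T = 6, so X_t >= 15 − t >= 9 > 0 for every t <= 6: the floor at 0 (the 'and X > 0' condition) never binds. Hence X_6 = X_0 + Σ_{t<6} Y_t with i.i.d. increments Y_t = y(d_t) ∈ {+1, −1, 0}.
Outcome values over d=0..5: [1, -1, 0, 0, 0, 0]
Σy = 0, Σy² = 2, M = 6
μ = 0/6 = 0,  σ² = 2/6 − (0)² = 1/3
Independent increments: Var[X_6] = 6·σ² = 6·(1/3) = 2


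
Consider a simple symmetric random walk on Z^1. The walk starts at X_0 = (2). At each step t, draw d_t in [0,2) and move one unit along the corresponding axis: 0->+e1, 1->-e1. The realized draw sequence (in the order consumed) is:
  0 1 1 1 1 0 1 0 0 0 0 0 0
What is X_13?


(5)

t=0: X=(2), d=0 → +e1, X_1=(3)
t=1: X=(3), d=1 → -e1, X_2=(2)
t=2: X=(2), d=1 → -e1, X_3=(1)
t=3: X=(1), d=1 → -e1, X_4=(0)
t=4: X=(0), d=1 → -e1, X_5=(-1)
t=5: X=(-1), d=0 → +e1, X_6=(0)
t=6: X=(0), d=1 → -e1, X_7=(-1)
t=7: X=(-1), d=0 → +e1, X_8=(0)
t=8: X=(0), d=0 → +e1, X_9=(1)
t=9: X=(1), d=0 → +e1, X_10=(2)
t=10: X=(2), d=0 → +e1, X_11=(3)
t=11: X=(3), d=0 → +e1, X_12=(4)
t=12: X=(4), d=0 → +e1, X_13=(5)


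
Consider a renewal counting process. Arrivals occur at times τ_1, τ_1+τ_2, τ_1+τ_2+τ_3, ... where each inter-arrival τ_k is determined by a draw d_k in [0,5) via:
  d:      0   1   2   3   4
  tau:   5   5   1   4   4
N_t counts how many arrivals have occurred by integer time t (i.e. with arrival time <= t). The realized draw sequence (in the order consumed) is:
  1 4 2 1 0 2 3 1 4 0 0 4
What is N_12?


3

draw d_1=1: τ_1=5, arrival time A_1=5
draw d_2=4: τ_2=4, arrival time A_2=9
draw d_3=2: τ_3=1, arrival time A_3=10
draw d_4=1: τ_4=5, arrival time A_4=15
draw d_5=0: τ_5=5, arrival time A_5=20
draw d_6=2: τ_6=1, arrival time A_6=21
draw d_7=3: τ_7=4, arrival time A_7=25
draw d_8=1: τ_8=5, arrival time A_8=30
draw d_9=4: τ_9=4, arrival time A_9=34
draw d_10=0: τ_10=5, arrival time A_10=39
draw d_11=0: τ_11=5, arrival time A_11=44
draw d_12=4: τ_12=4, arrival time A_12=48
N_t over t=0..12: 0:0 1:0 2:0 3:0 4:0 5:1 6:1 7:1 8:1 9:2 10:3 11:3 12:3


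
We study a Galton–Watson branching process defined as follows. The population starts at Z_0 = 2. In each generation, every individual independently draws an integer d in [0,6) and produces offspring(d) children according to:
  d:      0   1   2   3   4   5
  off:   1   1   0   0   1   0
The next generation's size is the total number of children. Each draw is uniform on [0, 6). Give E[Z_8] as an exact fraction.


Outcome values over d=0..5: [1, 1, 0, 0, 1, 0]
Σy = 3, Σy² = 3, M = 6
μ = 3/6 = 1/2,  σ² = 3/6 − (1/2)² = 1/4
E[Z_0] = 2
E[Z_1] = 1/2·E[Z_0] = 1
E[Z_2] = 1/2·E[Z_1] = 1/2
E[Z_3] = 1/2·E[Z_2] = 1/4
E[Z_4] = 1/2·E[Z_3] = 1/8
E[Z_5] = 1/2·E[Z_4] = 1/16
E[Z_6] = 1/2·E[Z_5] = 1/32
E[Z_7] = 1/2·E[Z_6] = 1/64
E[Z_8] = 1/2·E[Z_7] = 1/128

1/128


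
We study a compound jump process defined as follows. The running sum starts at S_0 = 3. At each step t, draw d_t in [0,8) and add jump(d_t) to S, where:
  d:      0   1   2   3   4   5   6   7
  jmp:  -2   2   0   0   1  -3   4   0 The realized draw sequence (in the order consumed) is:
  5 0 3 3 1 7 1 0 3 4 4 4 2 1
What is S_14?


5

t=0: S=3, d=5, jump=-3, S_1=0
t=1: S=0, d=0, jump=-2, S_2=-2
t=2: S=-2, d=3, jump=0, S_3=-2
t=3: S=-2, d=3, jump=0, S_4=-2
t=4: S=-2, d=1, jump=2, S_5=0
t=5: S=0, d=7, jump=0, S_6=0
t=6: S=0, d=1, jump=2, S_7=2
t=7: S=2, d=0, jump=-2, S_8=0
t=8: S=0, d=3, jump=0, S_9=0
t=9: S=0, d=4, jump=1, S_10=1
t=10: S=1, d=4, jump=1, S_11=2
t=11: S=2, d=4, jump=1, S_12=3
t=12: S=3, d=2, jump=0, S_13=3
t=13: S=3, d=1, jump=2, S_14=5


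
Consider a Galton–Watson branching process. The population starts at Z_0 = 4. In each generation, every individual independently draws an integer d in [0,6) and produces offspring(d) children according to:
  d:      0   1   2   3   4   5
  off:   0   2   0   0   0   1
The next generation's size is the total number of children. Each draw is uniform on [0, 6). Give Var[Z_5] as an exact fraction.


217/768

Outcome values over d=0..5: [0, 2, 0, 0, 0, 1]
Σy = 3, Σy² = 5, M = 6
μ = 3/6 = 1/2,  σ² = 5/6 − (1/2)² = 7/12
V_0 = 0, E_0 = 4
V_1 = 7/12·E_0 + (1/2)²·V_0 = 7/3;  E_1 = 2
V_2 = 7/12·E_1 + (1/2)²·V_1 = 7/4;  E_2 = 1
V_3 = 7/12·E_2 + (1/2)²·V_2 = 49/48;  E_3 = 1/2
V_4 = 7/12·E_3 + (1/2)²·V_3 = 35/64;  E_4 = 1/4
V_5 = 7/12·E_4 + (1/2)²·V_4 = 217/768;  E_5 = 1/8


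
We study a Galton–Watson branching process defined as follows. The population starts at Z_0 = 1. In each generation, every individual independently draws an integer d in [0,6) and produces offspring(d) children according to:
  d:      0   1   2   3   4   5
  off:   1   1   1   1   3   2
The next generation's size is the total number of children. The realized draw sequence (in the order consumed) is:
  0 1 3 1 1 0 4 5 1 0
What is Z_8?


4

gen 0: Z_0=1, draws=[0], offspring=[1], Z_1=1
gen 1: Z_1=1, draws=[1], offspring=[1], Z_2=1
gen 2: Z_2=1, draws=[3], offspring=[1], Z_3=1
gen 3: Z_3=1, draws=[1], offspring=[1], Z_4=1
gen 4: Z_4=1, draws=[1], offspring=[1], Z_5=1
gen 5: Z_5=1, draws=[0], offspring=[1], Z_6=1
gen 6: Z_6=1, draws=[4], offspring=[3], Z_7=3
gen 7: Z_7=3, draws=[5, 1, 0], offspring=[2, 1, 1], Z_8=4


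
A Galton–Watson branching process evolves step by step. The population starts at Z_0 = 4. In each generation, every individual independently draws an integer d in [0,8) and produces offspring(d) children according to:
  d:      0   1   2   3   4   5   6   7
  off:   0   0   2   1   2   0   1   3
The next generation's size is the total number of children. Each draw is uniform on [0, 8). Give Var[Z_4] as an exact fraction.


127585935/4194304

Outcome values over d=0..7: [0, 0, 2, 1, 2, 0, 1, 3]
Σy = 9, Σy² = 19, M = 8
μ = 9/8 = 9/8,  σ² = 19/8 − (9/8)² = 71/64
V_0 = 0, E_0 = 4
V_1 = 71/64·E_0 + (9/8)²·V_0 = 71/16;  E_1 = 9/2
V_2 = 71/64·E_1 + (9/8)²·V_1 = 10863/1024;  E_2 = 81/16
V_3 = 71/64·E_2 + (9/8)²·V_2 = 1247967/65536;  E_3 = 729/128
V_4 = 71/64·E_3 + (9/8)²·V_3 = 127585935/4194304;  E_4 = 6561/1024


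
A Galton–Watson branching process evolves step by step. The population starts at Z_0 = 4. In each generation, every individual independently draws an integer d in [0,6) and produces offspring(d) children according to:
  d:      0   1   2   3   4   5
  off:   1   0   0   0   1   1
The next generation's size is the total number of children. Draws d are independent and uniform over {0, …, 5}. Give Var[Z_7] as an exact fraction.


Outcome values over d=0..5: [1, 0, 0, 0, 1, 1]
Σy = 3, Σy² = 3, M = 6
μ = 3/6 = 1/2,  σ² = 3/6 − (1/2)² = 1/4
V_0 = 0, E_0 = 4
V_1 = 1/4·E_0 + (1/2)²·V_0 = 1;  E_1 = 2
V_2 = 1/4·E_1 + (1/2)²·V_1 = 3/4;  E_2 = 1
V_3 = 1/4·E_2 + (1/2)²·V_2 = 7/16;  E_3 = 1/2
V_4 = 1/4·E_3 + (1/2)²·V_3 = 15/64;  E_4 = 1/4
V_5 = 1/4·E_4 + (1/2)²·V_4 = 31/256;  E_5 = 1/8
V_6 = 1/4·E_5 + (1/2)²·V_5 = 63/1024;  E_6 = 1/16
V_7 = 1/4·E_6 + (1/2)²·V_6 = 127/4096;  E_7 = 1/32

127/4096


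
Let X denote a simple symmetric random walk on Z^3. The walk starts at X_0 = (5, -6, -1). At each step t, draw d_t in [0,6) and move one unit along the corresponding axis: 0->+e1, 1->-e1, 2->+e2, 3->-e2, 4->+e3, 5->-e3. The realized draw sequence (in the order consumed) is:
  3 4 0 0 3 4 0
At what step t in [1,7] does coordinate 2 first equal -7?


t=0: X=(5, -6, -1), d=3 → -e2, X_1=(5, -7, -1)
t=1: X=(5, -7, -1), d=4 → +e3, X_2=(5, -7, 0)
t=2: X=(5, -7, 0), d=0 → +e1, X_3=(6, -7, 0)
t=3: X=(6, -7, 0), d=0 → +e1, X_4=(7, -7, 0)
t=4: X=(7, -7, 0), d=3 → -e2, X_5=(7, -8, 0)
t=5: X=(7, -8, 0), d=4 → +e3, X_6=(7, -8, 1)
t=6: X=(7, -8, 1), d=0 → +e1, X_7=(8, -8, 1)

1


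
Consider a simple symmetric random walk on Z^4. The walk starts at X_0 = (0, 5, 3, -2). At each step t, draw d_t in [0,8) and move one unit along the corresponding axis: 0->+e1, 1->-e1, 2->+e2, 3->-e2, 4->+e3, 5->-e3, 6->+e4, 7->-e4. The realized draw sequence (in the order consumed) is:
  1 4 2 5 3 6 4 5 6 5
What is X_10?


t=0: X=(0, 5, 3, -2), d=1 → -e1, X_1=(-1, 5, 3, -2)
t=1: X=(-1, 5, 3, -2), d=4 → +e3, X_2=(-1, 5, 4, -2)
t=2: X=(-1, 5, 4, -2), d=2 → +e2, X_3=(-1, 6, 4, -2)
t=3: X=(-1, 6, 4, -2), d=5 → -e3, X_4=(-1, 6, 3, -2)
t=4: X=(-1, 6, 3, -2), d=3 → -e2, X_5=(-1, 5, 3, -2)
t=5: X=(-1, 5, 3, -2), d=6 → +e4, X_6=(-1, 5, 3, -1)
t=6: X=(-1, 5, 3, -1), d=4 → +e3, X_7=(-1, 5, 4, -1)
t=7: X=(-1, 5, 4, -1), d=5 → -e3, X_8=(-1, 5, 3, -1)
t=8: X=(-1, 5, 3, -1), d=6 → +e4, X_9=(-1, 5, 3, 0)
t=9: X=(-1, 5, 3, 0), d=5 → -e3, X_10=(-1, 5, 2, 0)

(-1, 5, 2, 0)


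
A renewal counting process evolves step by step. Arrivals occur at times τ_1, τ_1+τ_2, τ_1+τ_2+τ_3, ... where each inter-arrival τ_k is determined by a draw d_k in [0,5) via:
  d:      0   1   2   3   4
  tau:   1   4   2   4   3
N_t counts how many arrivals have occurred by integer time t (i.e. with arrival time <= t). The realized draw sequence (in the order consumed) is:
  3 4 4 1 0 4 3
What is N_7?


draw d_1=3: τ_1=4, arrival time A_1=4
draw d_2=4: τ_2=3, arrival time A_2=7
draw d_3=4: τ_3=3, arrival time A_3=10
draw d_4=1: τ_4=4, arrival time A_4=14
draw d_5=0: τ_5=1, arrival time A_5=15
draw d_6=4: τ_6=3, arrival time A_6=18
draw d_7=3: τ_7=4, arrival time A_7=22
N_t over t=0..7: 0:0 1:0 2:0 3:0 4:1 5:1 6:1 7:2

2


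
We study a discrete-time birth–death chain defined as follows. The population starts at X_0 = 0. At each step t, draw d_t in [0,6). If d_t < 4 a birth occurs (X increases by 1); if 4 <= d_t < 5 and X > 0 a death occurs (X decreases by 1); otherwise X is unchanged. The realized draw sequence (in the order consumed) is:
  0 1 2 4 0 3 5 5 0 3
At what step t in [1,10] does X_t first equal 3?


3

t=0: X=0, d=0 → birth, X_1=1
t=1: X=1, d=1 → birth, X_2=2
t=2: X=2, d=2 → birth, X_3=3
t=3: X=3, d=4 → death, X_4=2
t=4: X=2, d=0 → birth, X_5=3
t=5: X=3, d=3 → birth, X_6=4
t=6: X=4, d=5 → hold, X_7=4
t=7: X=4, d=5 → hold, X_8=4
t=8: X=4, d=0 → birth, X_9=5
t=9: X=5, d=3 → birth, X_10=6


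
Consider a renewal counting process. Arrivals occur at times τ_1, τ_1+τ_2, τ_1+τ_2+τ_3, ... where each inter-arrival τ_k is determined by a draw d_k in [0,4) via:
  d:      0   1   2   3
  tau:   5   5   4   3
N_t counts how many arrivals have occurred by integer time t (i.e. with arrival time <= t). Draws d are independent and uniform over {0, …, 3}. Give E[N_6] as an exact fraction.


17/16

Inter-arrival values over d=0..3: [5, 5, 4, 3]
Each d has probability 1/4, so the pmf of τ is: f(3) = 1/4, f(4) = 1/4, f(5) = 1/2
Renewal equation for m(n) = E[N_n]: condition on τ_1 = k (if k <= n, one arrival plus a fresh copy on the remaining n−k steps): m(n) = F(n) + Σ_{k<=n} f(k)·m(n−k), where F(n) = P(τ <= n) and m(0) = 0
m(1) = F(1) = 0
m(2) = F(2) = 0
m(3) = F(3) = 1/4
m(4) = F(4) = 1/2
m(5) = F(5) = 1
m(6) = F(6) + f(3)·m(3) = 1 + 1/4·1/4 = 17/16
E[N_6] = m(6) = 17/16


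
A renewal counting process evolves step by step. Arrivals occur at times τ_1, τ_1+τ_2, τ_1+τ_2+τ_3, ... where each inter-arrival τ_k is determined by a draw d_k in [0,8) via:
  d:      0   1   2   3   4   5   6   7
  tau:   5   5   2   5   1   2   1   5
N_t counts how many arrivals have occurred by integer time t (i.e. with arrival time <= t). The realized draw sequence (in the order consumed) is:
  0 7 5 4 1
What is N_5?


1

draw d_1=0: τ_1=5, arrival time A_1=5
draw d_2=7: τ_2=5, arrival time A_2=10
draw d_3=5: τ_3=2, arrival time A_3=12
draw d_4=4: τ_4=1, arrival time A_4=13
draw d_5=1: τ_5=5, arrival time A_5=18
N_t over t=0..5: 0:0 1:0 2:0 3:0 4:0 5:1


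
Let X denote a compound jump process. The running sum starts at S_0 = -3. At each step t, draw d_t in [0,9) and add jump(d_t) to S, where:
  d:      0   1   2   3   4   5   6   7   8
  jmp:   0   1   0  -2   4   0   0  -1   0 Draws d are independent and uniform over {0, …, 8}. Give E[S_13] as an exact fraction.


-1/9

Outcome values over d=0..8: [0, 1, 0, -2, 4, 0, 0, -1, 0]
Σy = 2, Σy² = 22, M = 9
μ = 2/9 = 2/9,  σ² = 22/9 − (2/9)² = 194/81
E[S_13] = -3 + 13·(2/9) = -1/9


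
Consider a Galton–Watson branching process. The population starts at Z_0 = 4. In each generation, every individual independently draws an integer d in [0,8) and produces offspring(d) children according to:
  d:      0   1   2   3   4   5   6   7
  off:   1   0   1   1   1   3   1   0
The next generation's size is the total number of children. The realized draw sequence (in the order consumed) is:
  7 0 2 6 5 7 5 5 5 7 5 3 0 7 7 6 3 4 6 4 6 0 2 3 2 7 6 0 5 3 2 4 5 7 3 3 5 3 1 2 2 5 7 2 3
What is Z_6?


13

gen 0: Z_0=4, draws=[7, 0, 2, 6], offspring=[0, 1, 1, 1], Z_1=3
gen 1: Z_1=3, draws=[5, 7, 5], offspring=[3, 0, 3], Z_2=6
gen 2: Z_2=6, draws=[5, 5, 7, 5, 3, 0], offspring=[3, 3, 0, 3, 1, 1], Z_3=11
gen 3: Z_3=11, draws=[7, 7, 6, 3, 4, 6, 4, 6, 0, 2, 3], offspring=[0, 0, 1, 1, 1, 1, 1, 1, 1, 1, 1], Z_4=9
gen 4: Z_4=9, draws=[2, 7, 6, 0, 5, 3, 2, 4, 5], offspring=[1, 0, 1, 1, 3, 1, 1, 1, 3], Z_5=12
gen 5: Z_5=12, draws=[7, 3, 3, 5, 3, 1, 2, 2, 5, 7, 2, 3], offspring=[0, 1, 1, 3, 1, 0, 1, 1, 3, 0, 1, 1], Z_6=13


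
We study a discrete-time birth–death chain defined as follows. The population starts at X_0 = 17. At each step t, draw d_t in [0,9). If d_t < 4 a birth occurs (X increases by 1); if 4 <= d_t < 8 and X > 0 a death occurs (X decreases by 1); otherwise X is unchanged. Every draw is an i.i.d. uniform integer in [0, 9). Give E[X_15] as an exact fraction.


17

X can drop by at most 1 per step and X_0 = 17 > T = 15, so X_t >= 17 − t >= 2 > 0 for every t <= 15: the floor at 0 (the 'and X > 0' condition) never binds. Hence X_15 = X_0 + Σ_{t<15} Y_t with i.i.d. increments Y_t = y(d_t) ∈ {+1, −1, 0}.
Outcome values over d=0..8: [1, 1, 1, 1, -1, -1, -1, -1, 0]
Σy = 0, Σy² = 8, M = 9
μ = 0/9 = 0,  σ² = 8/9 − (0)² = 8/9
E[X_15] = 17 + 15·(0) = 17
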